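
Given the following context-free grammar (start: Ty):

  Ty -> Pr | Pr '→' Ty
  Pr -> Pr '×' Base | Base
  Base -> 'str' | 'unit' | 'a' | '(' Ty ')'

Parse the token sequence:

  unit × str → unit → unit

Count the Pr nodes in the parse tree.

[Ty [Pr [Pr [Base unit]] × [Base str]] → [Ty [Pr [Base unit]] → [Ty [Pr [Base unit]]]]]

4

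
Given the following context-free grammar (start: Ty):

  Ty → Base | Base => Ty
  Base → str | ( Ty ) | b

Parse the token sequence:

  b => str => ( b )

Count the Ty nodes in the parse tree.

4

[Ty [Base b] => [Ty [Base str] => [Ty [Base ( [Ty [Base b]] )]]]]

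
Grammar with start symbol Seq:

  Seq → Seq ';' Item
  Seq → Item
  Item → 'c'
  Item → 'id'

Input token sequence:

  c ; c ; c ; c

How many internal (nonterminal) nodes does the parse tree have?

[Seq [Seq [Seq [Seq [Item c]] ; [Item c]] ; [Item c]] ; [Item c]]

8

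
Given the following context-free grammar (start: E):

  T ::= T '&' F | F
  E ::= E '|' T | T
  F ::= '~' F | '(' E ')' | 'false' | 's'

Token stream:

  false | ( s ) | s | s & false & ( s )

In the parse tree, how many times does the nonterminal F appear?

8

[E [E [E [E [T [F false]]] | [T [F ( [E [T [F s]]] )]]] | [T [F s]]] | [T [T [T [F s]] & [F false]] & [F ( [E [T [F s]]] )]]]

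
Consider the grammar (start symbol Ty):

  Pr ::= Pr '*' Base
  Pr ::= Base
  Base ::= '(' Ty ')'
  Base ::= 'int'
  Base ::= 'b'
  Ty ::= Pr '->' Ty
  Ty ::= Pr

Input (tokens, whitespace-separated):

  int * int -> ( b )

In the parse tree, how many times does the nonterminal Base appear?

4

[Ty [Pr [Pr [Base int]] * [Base int]] -> [Ty [Pr [Base ( [Ty [Pr [Base b]]] )]]]]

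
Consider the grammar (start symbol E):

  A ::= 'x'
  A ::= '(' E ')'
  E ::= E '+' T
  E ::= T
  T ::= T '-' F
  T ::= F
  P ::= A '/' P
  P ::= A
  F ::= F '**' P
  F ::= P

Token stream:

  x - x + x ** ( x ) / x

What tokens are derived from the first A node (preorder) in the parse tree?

x

[E [E [T [T [F [P [A x]]]] - [F [P [A x]]]]] + [T [F [F [P [A x]]] ** [P [A ( [E [T [F [P [A x]]]]] )] / [P [A x]]]]]]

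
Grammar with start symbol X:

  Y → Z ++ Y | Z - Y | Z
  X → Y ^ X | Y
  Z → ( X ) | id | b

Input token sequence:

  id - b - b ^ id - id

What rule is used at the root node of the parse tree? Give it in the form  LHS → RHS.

[X [Y [Z id] - [Y [Z b] - [Y [Z b]]]] ^ [X [Y [Z id] - [Y [Z id]]]]]

X → Y ^ X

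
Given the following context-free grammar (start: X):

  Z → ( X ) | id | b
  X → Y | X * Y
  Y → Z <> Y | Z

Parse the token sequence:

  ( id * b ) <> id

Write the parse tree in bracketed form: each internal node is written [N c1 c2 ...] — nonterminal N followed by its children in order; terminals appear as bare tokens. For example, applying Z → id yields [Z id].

[X [Y [Z ( [X [X [Y [Z id]]] * [Y [Z b]]] )] <> [Y [Z id]]]]

X
Y
Z <> Y
( X ) <> Y
( X * Y ) <> Y
( Y * Y ) <> Y
( Z * Y ) <> Y
( id * Y ) <> Y
( id * Z ) <> Y
( id * b ) <> Y
( id * b ) <> Z
( id * b ) <> id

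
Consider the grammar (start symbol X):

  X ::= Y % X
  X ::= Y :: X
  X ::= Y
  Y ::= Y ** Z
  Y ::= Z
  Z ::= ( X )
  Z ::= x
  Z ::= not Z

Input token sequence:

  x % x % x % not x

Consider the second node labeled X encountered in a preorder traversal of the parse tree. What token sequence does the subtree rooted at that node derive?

x % x % not x

[X [Y [Z x]] % [X [Y [Z x]] % [X [Y [Z x]] % [X [Y [Z not [Z x]]]]]]]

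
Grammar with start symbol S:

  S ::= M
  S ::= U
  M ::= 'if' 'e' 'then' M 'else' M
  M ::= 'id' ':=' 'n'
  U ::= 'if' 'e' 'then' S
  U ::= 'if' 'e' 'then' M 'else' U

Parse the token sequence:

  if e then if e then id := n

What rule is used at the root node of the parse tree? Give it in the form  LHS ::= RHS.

S ::= U

[S [U if e then [S [U if e then [S [M id := n]]]]]]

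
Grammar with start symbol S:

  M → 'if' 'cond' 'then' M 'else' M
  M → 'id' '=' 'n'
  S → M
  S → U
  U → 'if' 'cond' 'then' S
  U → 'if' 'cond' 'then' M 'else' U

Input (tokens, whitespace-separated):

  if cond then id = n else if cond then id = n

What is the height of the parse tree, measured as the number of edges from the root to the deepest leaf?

5

[S [U if cond then [M id = n] else [U if cond then [S [M id = n]]]]]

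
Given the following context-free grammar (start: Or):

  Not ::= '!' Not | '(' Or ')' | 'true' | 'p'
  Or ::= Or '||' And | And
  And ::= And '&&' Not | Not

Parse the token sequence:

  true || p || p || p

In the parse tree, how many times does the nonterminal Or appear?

4

[Or [Or [Or [Or [And [Not true]]] || [And [Not p]]] || [And [Not p]]] || [And [Not p]]]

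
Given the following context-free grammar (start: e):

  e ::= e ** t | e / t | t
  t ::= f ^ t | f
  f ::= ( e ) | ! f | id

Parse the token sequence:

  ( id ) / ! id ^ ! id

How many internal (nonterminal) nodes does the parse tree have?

13

[e [e [t [f ( [e [t [f id]]] )]]] / [t [f ! [f id]] ^ [t [f ! [f id]]]]]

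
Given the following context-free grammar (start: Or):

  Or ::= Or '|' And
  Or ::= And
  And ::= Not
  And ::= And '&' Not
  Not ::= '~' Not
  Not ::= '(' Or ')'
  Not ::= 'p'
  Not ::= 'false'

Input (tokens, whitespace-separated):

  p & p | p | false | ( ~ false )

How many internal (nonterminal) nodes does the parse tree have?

[Or [Or [Or [Or [And [And [Not p]] & [Not p]]] | [And [Not p]]] | [And [Not false]]] | [And [Not ( [Or [And [Not ~ [Not false]]]] )]]]

18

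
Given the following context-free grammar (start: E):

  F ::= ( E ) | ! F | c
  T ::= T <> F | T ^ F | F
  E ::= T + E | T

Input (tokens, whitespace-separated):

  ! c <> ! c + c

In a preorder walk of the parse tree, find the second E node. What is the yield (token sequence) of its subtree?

[E [T [T [F ! [F c]]] <> [F ! [F c]]] + [E [T [F c]]]]

c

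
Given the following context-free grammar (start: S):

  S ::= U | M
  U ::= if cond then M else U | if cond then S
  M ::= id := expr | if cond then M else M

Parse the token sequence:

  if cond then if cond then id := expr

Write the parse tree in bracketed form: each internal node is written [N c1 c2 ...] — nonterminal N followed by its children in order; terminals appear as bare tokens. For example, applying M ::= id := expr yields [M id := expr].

[S [U if cond then [S [U if cond then [S [M id := expr]]]]]]

S
U
if cond then S
if cond then U
if cond then if cond then S
if cond then if cond then M
if cond then if cond then id := expr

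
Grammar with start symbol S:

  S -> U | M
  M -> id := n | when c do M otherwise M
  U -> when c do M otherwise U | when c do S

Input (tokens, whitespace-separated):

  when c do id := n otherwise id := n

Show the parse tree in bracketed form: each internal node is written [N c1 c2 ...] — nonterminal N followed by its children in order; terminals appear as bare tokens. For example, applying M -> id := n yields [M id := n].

S
M
when c do M otherwise M
when c do id := n otherwise M
when c do id := n otherwise id := n

[S [M when c do [M id := n] otherwise [M id := n]]]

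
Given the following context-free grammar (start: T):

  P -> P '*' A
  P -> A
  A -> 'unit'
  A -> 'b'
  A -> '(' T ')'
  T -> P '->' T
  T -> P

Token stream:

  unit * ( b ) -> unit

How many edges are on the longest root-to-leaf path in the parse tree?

[T [P [P [A unit]] * [A ( [T [P [A b]]] )]] -> [T [P [A unit]]]]

6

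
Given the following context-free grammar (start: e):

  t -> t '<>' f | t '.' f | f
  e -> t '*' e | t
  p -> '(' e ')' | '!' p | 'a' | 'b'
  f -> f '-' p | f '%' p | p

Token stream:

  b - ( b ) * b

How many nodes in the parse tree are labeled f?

[e [t [f [f [p b]] - [p ( [e [t [f [p b]]]] )]]] * [e [t [f [p b]]]]]

4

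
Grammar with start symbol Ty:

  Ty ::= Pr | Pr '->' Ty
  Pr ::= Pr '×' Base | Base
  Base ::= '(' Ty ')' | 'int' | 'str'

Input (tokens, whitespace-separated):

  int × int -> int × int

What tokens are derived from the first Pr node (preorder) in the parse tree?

int × int

[Ty [Pr [Pr [Base int]] × [Base int]] -> [Ty [Pr [Pr [Base int]] × [Base int]]]]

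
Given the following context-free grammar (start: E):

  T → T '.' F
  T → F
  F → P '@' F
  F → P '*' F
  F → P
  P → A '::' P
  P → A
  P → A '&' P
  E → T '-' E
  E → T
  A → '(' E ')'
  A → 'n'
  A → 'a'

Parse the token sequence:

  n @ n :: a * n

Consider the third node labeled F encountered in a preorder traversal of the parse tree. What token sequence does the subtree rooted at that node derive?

n

[E [T [F [P [A n]] @ [F [P [A n] :: [P [A a]]] * [F [P [A n]]]]]]]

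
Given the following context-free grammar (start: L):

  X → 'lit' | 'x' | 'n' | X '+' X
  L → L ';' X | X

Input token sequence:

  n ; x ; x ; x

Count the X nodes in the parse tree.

4

[L [L [L [L [X n]] ; [X x]] ; [X x]] ; [X x]]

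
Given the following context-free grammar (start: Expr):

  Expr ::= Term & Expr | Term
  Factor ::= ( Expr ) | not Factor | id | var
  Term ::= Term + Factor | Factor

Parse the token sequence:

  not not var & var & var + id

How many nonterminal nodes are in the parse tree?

13

[Expr [Term [Factor not [Factor not [Factor var]]]] & [Expr [Term [Factor var]] & [Expr [Term [Term [Factor var]] + [Factor id]]]]]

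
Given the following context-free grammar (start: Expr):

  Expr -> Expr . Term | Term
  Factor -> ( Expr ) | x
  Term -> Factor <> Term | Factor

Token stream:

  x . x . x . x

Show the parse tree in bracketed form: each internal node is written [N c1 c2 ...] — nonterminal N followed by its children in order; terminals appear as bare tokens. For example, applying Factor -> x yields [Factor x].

Expr
Expr . Term
Expr . Term . Term
Expr . Term . Term . Term
Term . Term . Term . Term
Factor . Term . Term . Term
x . Term . Term . Term
x . Factor . Term . Term
x . x . Term . Term
x . x . Factor . Term
x . x . x . Term
x . x . x . Factor
x . x . x . x

[Expr [Expr [Expr [Expr [Term [Factor x]]] . [Term [Factor x]]] . [Term [Factor x]]] . [Term [Factor x]]]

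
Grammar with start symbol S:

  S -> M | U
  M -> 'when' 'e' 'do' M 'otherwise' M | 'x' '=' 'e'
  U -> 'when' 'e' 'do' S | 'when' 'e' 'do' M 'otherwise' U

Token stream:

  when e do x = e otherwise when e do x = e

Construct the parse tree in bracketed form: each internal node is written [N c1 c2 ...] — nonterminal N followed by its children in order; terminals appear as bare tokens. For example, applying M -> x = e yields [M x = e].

S
U
when e do M otherwise U
when e do x = e otherwise U
when e do x = e otherwise when e do S
when e do x = e otherwise when e do M
when e do x = e otherwise when e do x = e

[S [U when e do [M x = e] otherwise [U when e do [S [M x = e]]]]]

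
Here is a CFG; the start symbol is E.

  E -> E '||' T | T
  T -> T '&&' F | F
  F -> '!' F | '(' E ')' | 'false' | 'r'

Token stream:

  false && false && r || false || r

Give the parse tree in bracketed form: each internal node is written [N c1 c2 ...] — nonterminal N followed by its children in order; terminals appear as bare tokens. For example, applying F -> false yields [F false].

[E [E [E [T [T [T [F false]] && [F false]] && [F r]]] || [T [F false]]] || [T [F r]]]

E
E || T
E || T || T
T || T || T
T && F || T || T
T && F && F || T || T
F && F && F || T || T
false && F && F || T || T
false && false && F || T || T
false && false && r || T || T
false && false && r || F || T
false && false && r || false || T
false && false && r || false || F
false && false && r || false || r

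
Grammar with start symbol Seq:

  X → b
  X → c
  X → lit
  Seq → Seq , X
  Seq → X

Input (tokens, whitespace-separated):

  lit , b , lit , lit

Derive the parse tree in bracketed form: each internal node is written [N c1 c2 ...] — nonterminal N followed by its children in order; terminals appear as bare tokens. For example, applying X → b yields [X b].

Seq
Seq , X
Seq , X , X
Seq , X , X , X
X , X , X , X
lit , X , X , X
lit , b , X , X
lit , b , lit , X
lit , b , lit , lit

[Seq [Seq [Seq [Seq [X lit]] , [X b]] , [X lit]] , [X lit]]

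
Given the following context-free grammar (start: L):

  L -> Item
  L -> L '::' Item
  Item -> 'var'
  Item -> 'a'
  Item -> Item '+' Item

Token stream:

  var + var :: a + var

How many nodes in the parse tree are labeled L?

2

[L [L [Item [Item var] + [Item var]]] :: [Item [Item a] + [Item var]]]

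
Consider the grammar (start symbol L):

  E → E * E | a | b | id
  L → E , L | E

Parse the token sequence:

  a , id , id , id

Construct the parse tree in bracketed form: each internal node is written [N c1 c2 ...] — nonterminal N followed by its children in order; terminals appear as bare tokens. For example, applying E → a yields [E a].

[L [E a] , [L [E id] , [L [E id] , [L [E id]]]]]

L
E , L
a , L
a , E , L
a , id , L
a , id , E , L
a , id , id , L
a , id , id , E
a , id , id , id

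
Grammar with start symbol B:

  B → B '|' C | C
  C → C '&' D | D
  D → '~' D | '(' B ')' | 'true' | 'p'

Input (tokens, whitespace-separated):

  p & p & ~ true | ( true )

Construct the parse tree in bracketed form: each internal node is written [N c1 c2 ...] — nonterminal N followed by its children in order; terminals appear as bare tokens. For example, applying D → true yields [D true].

B
B | C
C | C
C & D | C
C & D & D | C
D & D & D | C
p & D & D | C
p & p & D | C
p & p & ~ D | C
p & p & ~ true | C
p & p & ~ true | D
p & p & ~ true | ( B )
p & p & ~ true | ( C )
p & p & ~ true | ( D )
p & p & ~ true | ( true )

[B [B [C [C [C [D p]] & [D p]] & [D ~ [D true]]]] | [C [D ( [B [C [D true]]] )]]]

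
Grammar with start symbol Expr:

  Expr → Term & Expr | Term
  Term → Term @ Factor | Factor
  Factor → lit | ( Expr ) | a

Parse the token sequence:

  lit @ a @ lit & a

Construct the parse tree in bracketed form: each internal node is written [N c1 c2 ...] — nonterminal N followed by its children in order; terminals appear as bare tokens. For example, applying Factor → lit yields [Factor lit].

Expr
Term & Expr
Term @ Factor & Expr
Term @ Factor @ Factor & Expr
Factor @ Factor @ Factor & Expr
lit @ Factor @ Factor & Expr
lit @ a @ Factor & Expr
lit @ a @ lit & Expr
lit @ a @ lit & Term
lit @ a @ lit & Factor
lit @ a @ lit & a

[Expr [Term [Term [Term [Factor lit]] @ [Factor a]] @ [Factor lit]] & [Expr [Term [Factor a]]]]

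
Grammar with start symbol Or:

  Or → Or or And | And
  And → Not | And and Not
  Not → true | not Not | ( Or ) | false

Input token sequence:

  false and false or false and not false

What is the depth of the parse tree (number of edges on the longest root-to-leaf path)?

5

[Or [Or [And [And [Not false]] and [Not false]]] or [And [And [Not false]] and [Not not [Not false]]]]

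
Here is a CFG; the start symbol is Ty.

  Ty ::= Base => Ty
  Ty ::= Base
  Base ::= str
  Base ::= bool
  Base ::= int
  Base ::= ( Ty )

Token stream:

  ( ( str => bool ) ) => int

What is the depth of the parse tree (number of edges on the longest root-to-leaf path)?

7

[Ty [Base ( [Ty [Base ( [Ty [Base str] => [Ty [Base bool]]] )]] )] => [Ty [Base int]]]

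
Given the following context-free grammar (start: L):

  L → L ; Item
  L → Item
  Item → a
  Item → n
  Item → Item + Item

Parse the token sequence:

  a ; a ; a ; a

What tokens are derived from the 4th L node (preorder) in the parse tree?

[L [L [L [L [Item a]] ; [Item a]] ; [Item a]] ; [Item a]]

a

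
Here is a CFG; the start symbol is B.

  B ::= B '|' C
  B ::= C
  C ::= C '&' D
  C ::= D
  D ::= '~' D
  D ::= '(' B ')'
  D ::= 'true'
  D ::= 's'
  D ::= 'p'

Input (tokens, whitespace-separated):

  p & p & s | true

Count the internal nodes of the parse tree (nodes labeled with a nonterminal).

10

[B [B [C [C [C [D p]] & [D p]] & [D s]]] | [C [D true]]]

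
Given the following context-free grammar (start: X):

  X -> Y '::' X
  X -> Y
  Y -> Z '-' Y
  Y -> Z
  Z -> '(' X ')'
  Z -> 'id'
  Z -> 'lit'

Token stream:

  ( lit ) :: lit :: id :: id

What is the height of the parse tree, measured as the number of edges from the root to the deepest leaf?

6

[X [Y [Z ( [X [Y [Z lit]]] )]] :: [X [Y [Z lit]] :: [X [Y [Z id]] :: [X [Y [Z id]]]]]]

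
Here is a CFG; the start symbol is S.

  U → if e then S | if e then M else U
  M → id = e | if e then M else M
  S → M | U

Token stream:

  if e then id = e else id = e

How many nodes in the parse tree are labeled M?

3

[S [M if e then [M id = e] else [M id = e]]]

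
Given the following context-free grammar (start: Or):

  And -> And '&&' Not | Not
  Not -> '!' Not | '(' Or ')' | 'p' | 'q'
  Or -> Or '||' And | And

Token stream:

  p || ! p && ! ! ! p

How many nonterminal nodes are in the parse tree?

12

[Or [Or [And [Not p]]] || [And [And [Not ! [Not p]]] && [Not ! [Not ! [Not ! [Not p]]]]]]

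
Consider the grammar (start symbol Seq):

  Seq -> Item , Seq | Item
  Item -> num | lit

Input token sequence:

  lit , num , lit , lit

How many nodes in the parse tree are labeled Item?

4

[Seq [Item lit] , [Seq [Item num] , [Seq [Item lit] , [Seq [Item lit]]]]]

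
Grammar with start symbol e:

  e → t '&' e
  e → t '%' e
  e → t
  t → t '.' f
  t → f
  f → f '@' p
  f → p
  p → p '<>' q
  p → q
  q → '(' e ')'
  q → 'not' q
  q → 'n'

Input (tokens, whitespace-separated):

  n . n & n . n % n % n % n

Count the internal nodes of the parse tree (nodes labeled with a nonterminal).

33

[e [t [t [f [p [q n]]]] . [f [p [q n]]]] & [e [t [t [f [p [q n]]]] . [f [p [q n]]]] % [e [t [f [p [q n]]]] % [e [t [f [p [q n]]]] % [e [t [f [p [q n]]]]]]]]]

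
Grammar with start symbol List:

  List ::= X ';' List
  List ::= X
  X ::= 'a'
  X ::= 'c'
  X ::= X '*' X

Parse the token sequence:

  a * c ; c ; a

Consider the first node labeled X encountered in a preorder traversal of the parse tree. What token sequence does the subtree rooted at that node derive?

a * c

[List [X [X a] * [X c]] ; [List [X c] ; [List [X a]]]]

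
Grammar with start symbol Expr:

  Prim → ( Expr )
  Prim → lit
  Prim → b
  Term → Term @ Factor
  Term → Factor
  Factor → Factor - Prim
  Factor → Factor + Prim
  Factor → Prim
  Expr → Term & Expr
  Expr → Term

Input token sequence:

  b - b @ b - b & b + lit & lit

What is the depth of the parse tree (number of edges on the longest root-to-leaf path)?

[Expr [Term [Term [Factor [Factor [Prim b]] - [Prim b]]] @ [Factor [Factor [Prim b]] - [Prim b]]] & [Expr [Term [Factor [Factor [Prim b]] + [Prim lit]]] & [Expr [Term [Factor [Prim lit]]]]]]

6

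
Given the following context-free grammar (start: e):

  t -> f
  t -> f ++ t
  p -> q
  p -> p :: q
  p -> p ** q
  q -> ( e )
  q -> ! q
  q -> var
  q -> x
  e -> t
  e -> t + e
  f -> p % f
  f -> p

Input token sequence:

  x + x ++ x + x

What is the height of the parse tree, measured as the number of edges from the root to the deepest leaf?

[e [t [f [p [q x]]]] + [e [t [f [p [q x]]] ++ [t [f [p [q x]]]]] + [e [t [f [p [q x]]]]]]]

7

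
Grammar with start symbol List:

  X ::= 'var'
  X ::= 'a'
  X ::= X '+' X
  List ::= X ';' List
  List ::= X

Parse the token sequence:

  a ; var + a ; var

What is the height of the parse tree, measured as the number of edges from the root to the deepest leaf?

4

[List [X a] ; [List [X [X var] + [X a]] ; [List [X var]]]]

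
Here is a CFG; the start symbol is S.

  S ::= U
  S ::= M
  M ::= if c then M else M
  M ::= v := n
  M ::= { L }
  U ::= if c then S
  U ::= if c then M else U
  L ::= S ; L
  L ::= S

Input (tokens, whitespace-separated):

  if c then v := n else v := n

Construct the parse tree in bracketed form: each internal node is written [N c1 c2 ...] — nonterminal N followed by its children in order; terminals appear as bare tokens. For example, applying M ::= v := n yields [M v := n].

[S [M if c then [M v := n] else [M v := n]]]

S
M
if c then M else M
if c then v := n else M
if c then v := n else v := n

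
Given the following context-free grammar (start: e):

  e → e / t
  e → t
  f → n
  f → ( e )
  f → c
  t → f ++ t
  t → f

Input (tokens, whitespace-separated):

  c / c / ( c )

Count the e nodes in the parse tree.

[e [e [e [t [f c]]] / [t [f c]]] / [t [f ( [e [t [f c]]] )]]]

4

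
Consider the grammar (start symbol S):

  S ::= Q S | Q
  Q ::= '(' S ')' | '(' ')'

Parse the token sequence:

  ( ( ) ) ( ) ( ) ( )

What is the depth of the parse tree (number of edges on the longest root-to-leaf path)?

[S [Q ( [S [Q ( )]] )] [S [Q ( )] [S [Q ( )] [S [Q ( )]]]]]

5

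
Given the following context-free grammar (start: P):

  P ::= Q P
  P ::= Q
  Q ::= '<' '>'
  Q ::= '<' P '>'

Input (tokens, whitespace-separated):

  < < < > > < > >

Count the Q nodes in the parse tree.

[P [Q < [P [Q < [P [Q < >]] >] [P [Q < >]]] >]]

4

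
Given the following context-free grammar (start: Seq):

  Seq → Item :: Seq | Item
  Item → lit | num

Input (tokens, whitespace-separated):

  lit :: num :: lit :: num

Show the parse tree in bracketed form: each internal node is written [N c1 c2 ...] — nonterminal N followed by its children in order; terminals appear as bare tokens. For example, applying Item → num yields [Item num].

[Seq [Item lit] :: [Seq [Item num] :: [Seq [Item lit] :: [Seq [Item num]]]]]

Seq
Item :: Seq
lit :: Seq
lit :: Item :: Seq
lit :: num :: Seq
lit :: num :: Item :: Seq
lit :: num :: lit :: Seq
lit :: num :: lit :: Item
lit :: num :: lit :: num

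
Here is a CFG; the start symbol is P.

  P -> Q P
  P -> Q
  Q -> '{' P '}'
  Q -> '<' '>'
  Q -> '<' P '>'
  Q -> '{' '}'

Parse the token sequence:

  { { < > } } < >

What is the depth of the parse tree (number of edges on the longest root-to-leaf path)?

[P [Q { [P [Q { [P [Q < >]] }]] }] [P [Q < >]]]

6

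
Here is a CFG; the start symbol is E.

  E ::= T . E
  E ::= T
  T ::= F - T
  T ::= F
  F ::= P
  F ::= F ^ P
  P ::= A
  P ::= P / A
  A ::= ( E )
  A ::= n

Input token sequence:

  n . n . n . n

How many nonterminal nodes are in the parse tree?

20

[E [T [F [P [A n]]]] . [E [T [F [P [A n]]]] . [E [T [F [P [A n]]]] . [E [T [F [P [A n]]]]]]]]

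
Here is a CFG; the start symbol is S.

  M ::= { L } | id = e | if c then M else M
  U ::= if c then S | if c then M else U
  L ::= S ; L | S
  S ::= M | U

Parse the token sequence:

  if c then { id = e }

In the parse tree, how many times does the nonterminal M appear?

[S [U if c then [S [M { [L [S [M id = e]]] }]]]]

2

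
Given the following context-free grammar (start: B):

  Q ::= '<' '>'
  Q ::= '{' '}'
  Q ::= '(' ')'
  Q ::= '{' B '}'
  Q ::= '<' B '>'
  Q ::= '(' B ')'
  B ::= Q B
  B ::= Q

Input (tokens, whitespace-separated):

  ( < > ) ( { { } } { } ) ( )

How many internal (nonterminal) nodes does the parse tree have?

14

[B [Q ( [B [Q < >]] )] [B [Q ( [B [Q { [B [Q { }]] }] [B [Q { }]]] )] [B [Q ( )]]]]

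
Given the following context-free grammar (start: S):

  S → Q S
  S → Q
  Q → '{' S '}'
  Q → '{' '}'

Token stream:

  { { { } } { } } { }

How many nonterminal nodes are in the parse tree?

[S [Q { [S [Q { [S [Q { }]] }] [S [Q { }]]] }] [S [Q { }]]]

10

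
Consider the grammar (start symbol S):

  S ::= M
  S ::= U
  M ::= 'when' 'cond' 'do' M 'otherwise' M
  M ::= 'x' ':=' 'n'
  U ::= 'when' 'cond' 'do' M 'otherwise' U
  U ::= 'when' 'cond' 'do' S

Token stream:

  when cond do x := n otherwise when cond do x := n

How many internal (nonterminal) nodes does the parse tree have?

[S [U when cond do [M x := n] otherwise [U when cond do [S [M x := n]]]]]

6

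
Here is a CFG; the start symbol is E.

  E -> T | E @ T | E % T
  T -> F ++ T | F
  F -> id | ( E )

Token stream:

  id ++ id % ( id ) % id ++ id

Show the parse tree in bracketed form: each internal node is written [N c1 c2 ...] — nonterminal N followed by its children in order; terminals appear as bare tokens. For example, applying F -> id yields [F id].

[E [E [E [T [F id] ++ [T [F id]]]] % [T [F ( [E [T [F id]]] )]]] % [T [F id] ++ [T [F id]]]]

E
E % T
E % T % T
T % T % T
F ++ T % T % T
id ++ T % T % T
id ++ F % T % T
id ++ id % T % T
id ++ id % F % T
id ++ id % ( E ) % T
id ++ id % ( T ) % T
id ++ id % ( F ) % T
id ++ id % ( id ) % T
id ++ id % ( id ) % F ++ T
id ++ id % ( id ) % id ++ T
id ++ id % ( id ) % id ++ F
id ++ id % ( id ) % id ++ id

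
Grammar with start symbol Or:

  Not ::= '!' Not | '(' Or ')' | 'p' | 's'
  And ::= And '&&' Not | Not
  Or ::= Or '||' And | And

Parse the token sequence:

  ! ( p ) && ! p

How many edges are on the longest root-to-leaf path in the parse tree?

8

[Or [And [And [Not ! [Not ( [Or [And [Not p]]] )]]] && [Not ! [Not p]]]]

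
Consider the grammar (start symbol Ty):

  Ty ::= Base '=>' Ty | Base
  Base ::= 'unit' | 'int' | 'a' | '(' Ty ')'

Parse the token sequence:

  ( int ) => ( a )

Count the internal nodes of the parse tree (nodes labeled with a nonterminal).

8

[Ty [Base ( [Ty [Base int]] )] => [Ty [Base ( [Ty [Base a]] )]]]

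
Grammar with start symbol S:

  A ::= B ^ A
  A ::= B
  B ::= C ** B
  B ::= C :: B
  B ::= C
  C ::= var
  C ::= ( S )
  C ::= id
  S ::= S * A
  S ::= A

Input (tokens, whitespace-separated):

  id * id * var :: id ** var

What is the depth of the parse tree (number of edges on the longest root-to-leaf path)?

6

[S [S [S [A [B [C id]]]] * [A [B [C id]]]] * [A [B [C var] :: [B [C id] ** [B [C var]]]]]]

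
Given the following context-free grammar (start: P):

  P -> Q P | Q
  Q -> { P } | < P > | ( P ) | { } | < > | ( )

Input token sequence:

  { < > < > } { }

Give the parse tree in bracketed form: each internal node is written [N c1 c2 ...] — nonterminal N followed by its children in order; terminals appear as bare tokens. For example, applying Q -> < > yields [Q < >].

[P [Q { [P [Q < >] [P [Q < >]]] }] [P [Q { }]]]

P
Q P
{ P } P
{ Q P } P
{ < > P } P
{ < > Q } P
{ < > < > } P
{ < > < > } Q
{ < > < > } { }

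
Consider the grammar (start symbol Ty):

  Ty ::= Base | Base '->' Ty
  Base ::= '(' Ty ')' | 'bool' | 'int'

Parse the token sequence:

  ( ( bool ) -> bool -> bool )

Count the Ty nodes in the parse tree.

[Ty [Base ( [Ty [Base ( [Ty [Base bool]] )] -> [Ty [Base bool] -> [Ty [Base bool]]]] )]]

5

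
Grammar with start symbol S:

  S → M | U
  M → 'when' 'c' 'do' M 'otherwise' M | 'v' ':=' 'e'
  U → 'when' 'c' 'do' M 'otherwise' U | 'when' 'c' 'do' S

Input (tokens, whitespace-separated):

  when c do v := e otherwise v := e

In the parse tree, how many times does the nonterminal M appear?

[S [M when c do [M v := e] otherwise [M v := e]]]

3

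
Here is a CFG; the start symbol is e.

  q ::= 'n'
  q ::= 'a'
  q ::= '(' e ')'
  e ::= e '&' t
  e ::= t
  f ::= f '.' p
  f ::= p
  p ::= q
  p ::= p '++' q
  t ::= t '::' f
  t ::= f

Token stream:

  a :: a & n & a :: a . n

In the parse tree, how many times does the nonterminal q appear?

6

[e [e [e [t [t [f [p [q a]]]] :: [f [p [q a]]]]] & [t [f [p [q n]]]]] & [t [t [f [p [q a]]]] :: [f [f [p [q a]]] . [p [q n]]]]]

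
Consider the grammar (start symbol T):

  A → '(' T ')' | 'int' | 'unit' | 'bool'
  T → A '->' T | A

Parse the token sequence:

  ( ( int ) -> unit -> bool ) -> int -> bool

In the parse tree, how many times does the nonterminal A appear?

[T [A ( [T [A ( [T [A int]] )] -> [T [A unit] -> [T [A bool]]]] )] -> [T [A int] -> [T [A bool]]]]

7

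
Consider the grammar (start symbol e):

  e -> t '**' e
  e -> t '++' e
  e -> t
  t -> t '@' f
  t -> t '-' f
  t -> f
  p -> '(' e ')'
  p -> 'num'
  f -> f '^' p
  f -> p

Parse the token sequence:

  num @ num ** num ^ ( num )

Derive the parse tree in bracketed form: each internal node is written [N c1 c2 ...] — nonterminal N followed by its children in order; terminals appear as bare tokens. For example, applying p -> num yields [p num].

[e [t [t [f [p num]]] @ [f [p num]]] ** [e [t [f [f [p num]] ^ [p ( [e [t [f [p num]]]] )]]]]]

e
t ** e
t @ f ** e
f @ f ** e
p @ f ** e
num @ f ** e
num @ p ** e
num @ num ** e
num @ num ** t
num @ num ** f
num @ num ** f ^ p
num @ num ** p ^ p
num @ num ** num ^ p
num @ num ** num ^ ( e )
num @ num ** num ^ ( t )
num @ num ** num ^ ( f )
num @ num ** num ^ ( p )
num @ num ** num ^ ( num )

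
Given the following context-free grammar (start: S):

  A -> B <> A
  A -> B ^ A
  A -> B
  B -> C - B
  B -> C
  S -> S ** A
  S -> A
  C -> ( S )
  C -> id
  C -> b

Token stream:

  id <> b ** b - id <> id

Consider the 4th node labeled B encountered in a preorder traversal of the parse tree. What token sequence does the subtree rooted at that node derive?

id

[S [S [A [B [C id]] <> [A [B [C b]]]]] ** [A [B [C b] - [B [C id]]] <> [A [B [C id]]]]]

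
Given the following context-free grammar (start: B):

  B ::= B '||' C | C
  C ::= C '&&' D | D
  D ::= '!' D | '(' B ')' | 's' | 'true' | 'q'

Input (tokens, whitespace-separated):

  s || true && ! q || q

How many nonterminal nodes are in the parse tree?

12

[B [B [B [C [D s]]] || [C [C [D true]] && [D ! [D q]]]] || [C [D q]]]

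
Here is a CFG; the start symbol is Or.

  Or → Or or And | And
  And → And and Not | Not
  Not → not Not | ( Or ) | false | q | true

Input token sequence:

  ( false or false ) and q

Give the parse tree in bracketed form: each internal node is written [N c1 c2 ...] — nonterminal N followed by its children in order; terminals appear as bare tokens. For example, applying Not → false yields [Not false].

Or
And
And and Not
Not and Not
( Or ) and Not
( Or or And ) and Not
( And or And ) and Not
( Not or And ) and Not
( false or And ) and Not
( false or Not ) and Not
( false or false ) and Not
( false or false ) and q

[Or [And [And [Not ( [Or [Or [And [Not false]]] or [And [Not false]]] )]] and [Not q]]]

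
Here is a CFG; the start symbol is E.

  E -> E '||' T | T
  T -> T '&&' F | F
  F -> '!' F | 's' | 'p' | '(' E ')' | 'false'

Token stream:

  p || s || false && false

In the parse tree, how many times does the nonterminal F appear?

4

[E [E [E [T [F p]]] || [T [F s]]] || [T [T [F false]] && [F false]]]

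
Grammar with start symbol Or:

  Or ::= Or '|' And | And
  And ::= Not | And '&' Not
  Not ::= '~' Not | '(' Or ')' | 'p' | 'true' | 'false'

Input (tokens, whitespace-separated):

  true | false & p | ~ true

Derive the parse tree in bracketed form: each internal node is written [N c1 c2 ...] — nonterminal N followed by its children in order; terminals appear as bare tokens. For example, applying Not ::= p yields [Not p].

Or
Or | And
Or | And | And
And | And | And
Not | And | And
true | And | And
true | And & Not | And
true | Not & Not | And
true | false & Not | And
true | false & p | And
true | false & p | Not
true | false & p | ~ Not
true | false & p | ~ true

[Or [Or [Or [And [Not true]]] | [And [And [Not false]] & [Not p]]] | [And [Not ~ [Not true]]]]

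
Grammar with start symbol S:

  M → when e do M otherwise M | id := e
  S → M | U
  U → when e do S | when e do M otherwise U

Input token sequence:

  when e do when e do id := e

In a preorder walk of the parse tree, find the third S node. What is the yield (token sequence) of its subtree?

[S [U when e do [S [U when e do [S [M id := e]]]]]]

id := e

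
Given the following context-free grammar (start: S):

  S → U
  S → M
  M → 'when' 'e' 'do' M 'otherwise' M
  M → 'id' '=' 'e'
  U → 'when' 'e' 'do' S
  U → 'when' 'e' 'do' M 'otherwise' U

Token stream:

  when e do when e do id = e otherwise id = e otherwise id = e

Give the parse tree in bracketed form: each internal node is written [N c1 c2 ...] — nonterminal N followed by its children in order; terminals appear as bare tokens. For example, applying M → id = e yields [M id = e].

S
M
when e do M otherwise M
when e do when e do M otherwise M otherwise M
when e do when e do id = e otherwise M otherwise M
when e do when e do id = e otherwise id = e otherwise M
when e do when e do id = e otherwise id = e otherwise id = e

[S [M when e do [M when e do [M id = e] otherwise [M id = e]] otherwise [M id = e]]]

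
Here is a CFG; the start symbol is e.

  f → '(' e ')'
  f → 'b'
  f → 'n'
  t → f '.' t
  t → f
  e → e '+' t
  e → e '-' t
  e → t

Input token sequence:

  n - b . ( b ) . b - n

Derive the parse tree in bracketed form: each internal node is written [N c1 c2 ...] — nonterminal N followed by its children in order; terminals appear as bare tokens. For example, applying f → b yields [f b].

[e [e [e [t [f n]]] - [t [f b] . [t [f ( [e [t [f b]]] )] . [t [f b]]]]] - [t [f n]]]

e
e - t
e - t - t
t - t - t
f - t - t
n - t - t
n - f . t - t
n - b . t - t
n - b . f . t - t
n - b . ( e ) . t - t
n - b . ( t ) . t - t
n - b . ( f ) . t - t
n - b . ( b ) . t - t
n - b . ( b ) . f - t
n - b . ( b ) . b - t
n - b . ( b ) . b - f
n - b . ( b ) . b - n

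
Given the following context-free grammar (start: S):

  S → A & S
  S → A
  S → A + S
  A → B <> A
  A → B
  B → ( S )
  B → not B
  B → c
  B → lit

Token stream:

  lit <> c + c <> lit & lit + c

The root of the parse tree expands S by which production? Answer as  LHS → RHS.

S → A + S

[S [A [B lit] <> [A [B c]]] + [S [A [B c] <> [A [B lit]]] & [S [A [B lit]] + [S [A [B c]]]]]]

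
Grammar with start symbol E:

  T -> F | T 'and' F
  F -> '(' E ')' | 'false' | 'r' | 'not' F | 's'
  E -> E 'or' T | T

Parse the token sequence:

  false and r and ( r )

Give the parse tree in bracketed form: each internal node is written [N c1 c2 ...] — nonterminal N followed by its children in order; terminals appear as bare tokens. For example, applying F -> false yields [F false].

[E [T [T [T [F false]] and [F r]] and [F ( [E [T [F r]]] )]]]

E
T
T and F
T and F and F
F and F and F
false and F and F
false and r and F
false and r and ( E )
false and r and ( T )
false and r and ( F )
false and r and ( r )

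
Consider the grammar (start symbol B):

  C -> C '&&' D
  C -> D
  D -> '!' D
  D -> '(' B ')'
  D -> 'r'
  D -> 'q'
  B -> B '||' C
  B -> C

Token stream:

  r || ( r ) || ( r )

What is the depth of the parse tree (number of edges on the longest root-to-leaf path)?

7

[B [B [B [C [D r]]] || [C [D ( [B [C [D r]]] )]]] || [C [D ( [B [C [D r]]] )]]]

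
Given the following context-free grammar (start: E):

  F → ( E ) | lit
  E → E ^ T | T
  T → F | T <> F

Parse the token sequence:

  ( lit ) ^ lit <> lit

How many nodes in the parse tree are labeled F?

[E [E [T [F ( [E [T [F lit]]] )]]] ^ [T [T [F lit]] <> [F lit]]]

4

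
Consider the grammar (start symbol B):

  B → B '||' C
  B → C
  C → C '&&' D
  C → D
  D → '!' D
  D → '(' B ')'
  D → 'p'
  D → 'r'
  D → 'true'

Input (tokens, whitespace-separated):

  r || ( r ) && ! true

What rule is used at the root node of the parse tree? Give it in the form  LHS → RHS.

[B [B [C [D r]]] || [C [C [D ( [B [C [D r]]] )]] && [D ! [D true]]]]

B → B '||' C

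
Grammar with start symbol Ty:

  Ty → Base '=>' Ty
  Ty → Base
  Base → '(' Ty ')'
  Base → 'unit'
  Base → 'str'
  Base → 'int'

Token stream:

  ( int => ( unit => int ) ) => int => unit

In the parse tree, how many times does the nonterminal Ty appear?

7

[Ty [Base ( [Ty [Base int] => [Ty [Base ( [Ty [Base unit] => [Ty [Base int]]] )]]] )] => [Ty [Base int] => [Ty [Base unit]]]]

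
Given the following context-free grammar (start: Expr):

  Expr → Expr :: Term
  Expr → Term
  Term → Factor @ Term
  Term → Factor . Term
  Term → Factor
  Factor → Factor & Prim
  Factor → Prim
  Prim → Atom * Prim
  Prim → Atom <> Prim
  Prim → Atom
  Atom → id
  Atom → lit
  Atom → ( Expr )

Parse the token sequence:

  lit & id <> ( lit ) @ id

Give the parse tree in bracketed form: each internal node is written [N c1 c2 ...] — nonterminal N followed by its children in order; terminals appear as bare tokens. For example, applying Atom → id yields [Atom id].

[Expr [Term [Factor [Factor [Prim [Atom lit]]] & [Prim [Atom id] <> [Prim [Atom ( [Expr [Term [Factor [Prim [Atom lit]]]]] )]]]] @ [Term [Factor [Prim [Atom id]]]]]]

Expr
Term
Factor @ Term
Factor & Prim @ Term
Prim & Prim @ Term
Atom & Prim @ Term
lit & Prim @ Term
lit & Atom <> Prim @ Term
lit & id <> Prim @ Term
lit & id <> Atom @ Term
lit & id <> ( Expr ) @ Term
lit & id <> ( Term ) @ Term
lit & id <> ( Factor ) @ Term
lit & id <> ( Prim ) @ Term
lit & id <> ( Atom ) @ Term
lit & id <> ( lit ) @ Term
lit & id <> ( lit ) @ Factor
lit & id <> ( lit ) @ Prim
lit & id <> ( lit ) @ Atom
lit & id <> ( lit ) @ id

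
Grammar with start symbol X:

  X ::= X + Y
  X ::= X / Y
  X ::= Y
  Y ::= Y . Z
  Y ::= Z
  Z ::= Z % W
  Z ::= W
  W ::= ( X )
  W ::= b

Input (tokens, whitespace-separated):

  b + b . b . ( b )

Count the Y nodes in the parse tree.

5

[X [X [Y [Z [W b]]]] + [Y [Y [Y [Z [W b]]] . [Z [W b]]] . [Z [W ( [X [Y [Z [W b]]]] )]]]]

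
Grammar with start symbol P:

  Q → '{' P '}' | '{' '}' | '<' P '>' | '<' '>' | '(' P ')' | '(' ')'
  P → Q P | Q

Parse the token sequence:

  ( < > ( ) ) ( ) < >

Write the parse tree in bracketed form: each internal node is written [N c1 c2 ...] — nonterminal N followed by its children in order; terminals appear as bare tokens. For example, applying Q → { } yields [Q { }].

[P [Q ( [P [Q < >] [P [Q ( )]]] )] [P [Q ( )] [P [Q < >]]]]

P
Q P
( P ) P
( Q P ) P
( < > P ) P
( < > Q ) P
( < > ( ) ) P
( < > ( ) ) Q P
( < > ( ) ) ( ) P
( < > ( ) ) ( ) Q
( < > ( ) ) ( ) < >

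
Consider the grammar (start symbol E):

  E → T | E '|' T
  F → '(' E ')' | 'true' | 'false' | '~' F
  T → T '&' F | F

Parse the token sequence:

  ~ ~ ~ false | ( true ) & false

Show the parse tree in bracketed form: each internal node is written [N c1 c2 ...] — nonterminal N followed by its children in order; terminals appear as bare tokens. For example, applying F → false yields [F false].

[E [E [T [F ~ [F ~ [F ~ [F false]]]]]] | [T [T [F ( [E [T [F true]]] )]] & [F false]]]

E
E | T
T | T
F | T
~ F | T
~ ~ F | T
~ ~ ~ F | T
~ ~ ~ false | T
~ ~ ~ false | T & F
~ ~ ~ false | F & F
~ ~ ~ false | ( E ) & F
~ ~ ~ false | ( T ) & F
~ ~ ~ false | ( F ) & F
~ ~ ~ false | ( true ) & F
~ ~ ~ false | ( true ) & false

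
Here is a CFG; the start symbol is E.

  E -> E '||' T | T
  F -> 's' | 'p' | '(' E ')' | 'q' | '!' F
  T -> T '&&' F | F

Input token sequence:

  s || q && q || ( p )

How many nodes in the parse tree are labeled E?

[E [E [E [T [F s]]] || [T [T [F q]] && [F q]]] || [T [F ( [E [T [F p]]] )]]]

4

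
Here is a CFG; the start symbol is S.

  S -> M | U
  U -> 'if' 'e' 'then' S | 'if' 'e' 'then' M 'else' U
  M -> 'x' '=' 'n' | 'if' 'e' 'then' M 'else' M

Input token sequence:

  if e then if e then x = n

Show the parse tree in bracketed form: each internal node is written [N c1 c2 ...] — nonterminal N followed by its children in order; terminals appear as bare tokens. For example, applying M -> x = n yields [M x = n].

S
U
if e then S
if e then U
if e then if e then S
if e then if e then M
if e then if e then x = n

[S [U if e then [S [U if e then [S [M x = n]]]]]]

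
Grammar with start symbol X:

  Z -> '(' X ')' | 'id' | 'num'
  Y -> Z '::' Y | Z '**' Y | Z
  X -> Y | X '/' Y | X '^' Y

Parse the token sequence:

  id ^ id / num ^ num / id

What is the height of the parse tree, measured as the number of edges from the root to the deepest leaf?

[X [X [X [X [X [Y [Z id]]] ^ [Y [Z id]]] / [Y [Z num]]] ^ [Y [Z num]]] / [Y [Z id]]]

7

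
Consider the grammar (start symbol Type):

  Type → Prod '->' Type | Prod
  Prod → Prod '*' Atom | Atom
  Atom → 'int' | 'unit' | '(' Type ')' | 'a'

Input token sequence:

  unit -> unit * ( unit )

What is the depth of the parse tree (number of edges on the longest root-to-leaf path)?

[Type [Prod [Atom unit]] -> [Type [Prod [Prod [Atom unit]] * [Atom ( [Type [Prod [Atom unit]]] )]]]]

7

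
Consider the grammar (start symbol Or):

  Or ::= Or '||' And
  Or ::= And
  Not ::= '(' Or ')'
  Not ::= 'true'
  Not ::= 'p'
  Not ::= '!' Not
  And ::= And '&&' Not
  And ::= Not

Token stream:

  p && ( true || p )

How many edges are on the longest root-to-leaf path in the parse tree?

7

[Or [And [And [Not p]] && [Not ( [Or [Or [And [Not true]]] || [And [Not p]]] )]]]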